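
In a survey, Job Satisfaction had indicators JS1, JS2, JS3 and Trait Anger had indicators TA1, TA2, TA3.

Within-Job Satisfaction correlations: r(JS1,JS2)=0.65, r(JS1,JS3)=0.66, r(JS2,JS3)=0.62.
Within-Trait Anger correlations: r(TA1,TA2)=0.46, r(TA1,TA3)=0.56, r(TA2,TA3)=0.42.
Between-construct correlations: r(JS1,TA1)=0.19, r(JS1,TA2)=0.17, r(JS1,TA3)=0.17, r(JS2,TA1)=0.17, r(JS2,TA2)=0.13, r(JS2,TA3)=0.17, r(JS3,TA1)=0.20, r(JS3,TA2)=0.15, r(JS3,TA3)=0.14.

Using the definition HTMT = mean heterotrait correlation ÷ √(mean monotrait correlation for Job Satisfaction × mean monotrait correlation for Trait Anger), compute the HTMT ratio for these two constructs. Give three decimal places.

Mean between = 1.49/9 = 0.1656.
Mean within-JS = 1.93/3 = 0.6433; mean within-TA = 1.44/3 = 0.4800.
Geometric mean = √(0.6433 × 0.4800) = 0.5557.
HTMT = 0.1656 / 0.5557 = 0.298.

0.298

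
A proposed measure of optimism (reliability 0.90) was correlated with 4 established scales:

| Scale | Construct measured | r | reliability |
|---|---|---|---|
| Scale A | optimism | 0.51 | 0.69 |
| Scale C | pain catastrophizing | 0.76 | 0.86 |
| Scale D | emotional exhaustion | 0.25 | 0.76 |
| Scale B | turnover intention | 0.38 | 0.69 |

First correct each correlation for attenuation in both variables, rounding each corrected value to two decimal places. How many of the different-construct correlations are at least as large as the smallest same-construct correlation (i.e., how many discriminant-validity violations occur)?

Disattenuated r (r / √(r_scale · r_new)):
  Scale A (conv): 0.51 / √(0.69·0.90) = 0.65
  Scale C (disc): 0.76 / √(0.86·0.90) = 0.86
  Scale D (disc): 0.25 / √(0.76·0.90) = 0.30
  Scale B (disc): 0.38 / √(0.69·0.90) = 0.48
Smallest convergent = 0.65. Discriminant values: 0.86, 0.30, 0.48; count ≥ 0.65 → 1.

1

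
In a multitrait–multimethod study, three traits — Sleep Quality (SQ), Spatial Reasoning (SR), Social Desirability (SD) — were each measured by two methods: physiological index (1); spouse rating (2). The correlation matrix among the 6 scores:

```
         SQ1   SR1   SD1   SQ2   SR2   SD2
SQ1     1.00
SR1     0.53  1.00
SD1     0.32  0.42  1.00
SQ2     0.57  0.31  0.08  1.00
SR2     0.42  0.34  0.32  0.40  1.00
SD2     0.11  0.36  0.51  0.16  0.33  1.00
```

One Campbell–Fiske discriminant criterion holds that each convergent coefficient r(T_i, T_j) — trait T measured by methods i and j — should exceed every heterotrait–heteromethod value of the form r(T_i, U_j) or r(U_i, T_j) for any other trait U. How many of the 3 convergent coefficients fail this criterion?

Checking each validity diagonal entry against its comparison values:
SQ (methods 1·2): 0.57 vs {0.42, 0.31, 0.11, 0.08} → pass.
SR (methods 1·2): 0.34 vs {0.31, 0.42, 0.36, 0.32} → fail.
SD (methods 1·2): 0.51 vs {0.08, 0.11, 0.32, 0.36} → pass.
1 of 3 fail.

1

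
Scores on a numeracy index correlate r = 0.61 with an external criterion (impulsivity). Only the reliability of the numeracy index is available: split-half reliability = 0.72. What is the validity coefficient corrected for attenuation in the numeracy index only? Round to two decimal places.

0.72

Single correction: r_c = r_obs / √r_xx = 0.61 / √0.72 = 0.61 / 0.8485 ≈ 0.72.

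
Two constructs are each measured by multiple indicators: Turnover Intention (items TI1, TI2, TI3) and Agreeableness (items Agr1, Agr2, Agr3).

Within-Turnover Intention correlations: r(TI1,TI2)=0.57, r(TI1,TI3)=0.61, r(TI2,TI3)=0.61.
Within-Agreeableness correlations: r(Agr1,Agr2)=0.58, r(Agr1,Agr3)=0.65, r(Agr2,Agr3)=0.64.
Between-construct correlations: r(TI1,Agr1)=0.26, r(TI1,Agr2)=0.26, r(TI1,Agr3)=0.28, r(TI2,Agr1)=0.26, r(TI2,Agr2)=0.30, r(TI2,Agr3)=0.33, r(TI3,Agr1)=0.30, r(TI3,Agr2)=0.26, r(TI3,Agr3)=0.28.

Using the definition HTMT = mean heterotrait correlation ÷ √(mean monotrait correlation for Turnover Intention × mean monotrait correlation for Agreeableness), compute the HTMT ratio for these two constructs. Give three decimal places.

Between-construct mean = 2.53/9 = 0.2811.
Mean within-TI = 1.79/3 = 0.5967; mean within-Agr = 1.87/3 = 0.6233.
Geometric mean = √(0.5967 × 0.6233) = 0.6099.
HTMT = 0.2811 / 0.6099 = 0.461.

0.461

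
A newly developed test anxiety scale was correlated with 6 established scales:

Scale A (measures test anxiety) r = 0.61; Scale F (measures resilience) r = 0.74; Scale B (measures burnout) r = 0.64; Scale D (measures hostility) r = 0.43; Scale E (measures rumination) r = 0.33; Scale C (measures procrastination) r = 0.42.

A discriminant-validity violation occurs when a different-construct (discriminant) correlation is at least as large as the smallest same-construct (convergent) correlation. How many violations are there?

2

Convergent (same construct = test anxiety): Scale A.
Smallest convergent = 0.61. Discriminant values: 0.74, 0.64, 0.43, 0.33, 0.42; count ≥ 0.61 → 2.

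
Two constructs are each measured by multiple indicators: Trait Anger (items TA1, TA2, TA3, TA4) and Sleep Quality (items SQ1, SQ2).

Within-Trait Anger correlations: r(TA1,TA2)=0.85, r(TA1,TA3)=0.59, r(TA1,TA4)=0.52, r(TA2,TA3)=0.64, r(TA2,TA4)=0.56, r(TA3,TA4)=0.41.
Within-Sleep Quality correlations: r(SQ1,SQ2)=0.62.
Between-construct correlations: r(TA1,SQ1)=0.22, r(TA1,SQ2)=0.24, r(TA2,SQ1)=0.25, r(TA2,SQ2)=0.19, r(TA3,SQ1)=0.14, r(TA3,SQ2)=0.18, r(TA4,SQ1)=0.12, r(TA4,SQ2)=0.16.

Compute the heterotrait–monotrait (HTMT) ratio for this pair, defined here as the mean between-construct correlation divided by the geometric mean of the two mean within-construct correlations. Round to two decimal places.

0.31

Between-construct mean = 1.50/8 = 0.1875.
Mean within-TA = 3.57/6 = 0.5950; mean within-SQ = 0.62/1 = 0.6200.
Geometric mean = √(0.5950 × 0.6200) = 0.6074.
HTMT = 0.1875 / 0.6074 = 0.31.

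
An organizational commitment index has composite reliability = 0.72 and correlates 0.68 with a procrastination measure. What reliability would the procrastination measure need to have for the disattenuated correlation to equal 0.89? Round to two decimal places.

0.81

r_true = r_obs / √(r_xx · r_yy) ⇒ 0.89 = 0.68 / √(0.72 · r_yy).
√(0.72 · r_yy) = 0.68 / 0.89 = 0.7640; 0.72 · r_yy = 0.5837; r_yy = 0.5837 / 0.72 ≈ 0.81.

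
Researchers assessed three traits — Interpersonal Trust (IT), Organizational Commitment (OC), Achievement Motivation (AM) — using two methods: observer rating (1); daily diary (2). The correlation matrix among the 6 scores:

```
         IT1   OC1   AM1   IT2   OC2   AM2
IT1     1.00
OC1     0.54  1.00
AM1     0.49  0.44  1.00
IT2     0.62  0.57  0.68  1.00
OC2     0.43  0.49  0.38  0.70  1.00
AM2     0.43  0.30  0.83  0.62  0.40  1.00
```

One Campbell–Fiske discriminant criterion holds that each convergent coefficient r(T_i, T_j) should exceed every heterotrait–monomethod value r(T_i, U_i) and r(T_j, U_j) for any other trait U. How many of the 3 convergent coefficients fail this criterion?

2

Each convergent coefficient versus the relevant comparison correlations:
IT (methods 1·2): 0.62 vs {0.54, 0.70, 0.49, 0.62} → fail.
OC (methods 1·2): 0.49 vs {0.54, 0.70, 0.44, 0.40} → fail.
AM (methods 1·2): 0.83 vs {0.49, 0.62, 0.44, 0.40} → pass.
2 of 3 fail.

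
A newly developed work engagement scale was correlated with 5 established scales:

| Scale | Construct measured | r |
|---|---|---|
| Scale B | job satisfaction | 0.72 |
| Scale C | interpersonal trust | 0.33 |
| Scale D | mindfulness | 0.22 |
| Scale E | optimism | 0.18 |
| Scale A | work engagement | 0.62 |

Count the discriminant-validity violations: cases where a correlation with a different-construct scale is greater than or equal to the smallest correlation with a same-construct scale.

Convergent (same construct = work engagement): Scale A.
Smallest convergent = 0.62. Discriminant values: 0.72, 0.33, 0.22, 0.18; count ≥ 0.62 → 1.

1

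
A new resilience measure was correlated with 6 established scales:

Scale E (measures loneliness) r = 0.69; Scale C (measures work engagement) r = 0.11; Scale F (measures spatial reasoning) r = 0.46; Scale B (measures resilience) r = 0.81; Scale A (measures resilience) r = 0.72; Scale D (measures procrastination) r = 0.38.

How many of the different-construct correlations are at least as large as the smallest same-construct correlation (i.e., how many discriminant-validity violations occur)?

Convergent (same construct = resilience): Scale B, Scale A.
Smallest convergent = 0.72. Discriminant values: 0.69, 0.11, 0.46, 0.38; count ≥ 0.72 → 0.

0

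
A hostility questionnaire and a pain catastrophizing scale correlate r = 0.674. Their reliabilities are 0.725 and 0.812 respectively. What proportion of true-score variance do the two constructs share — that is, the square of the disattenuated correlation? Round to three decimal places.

Disattenuated r = 0.674 / √(0.725 × 0.812) = 0.674 / 0.7673 = 0.8784.
Shared true-score variance = 0.8784² = 0.7716 ≈ 0.772.

0.772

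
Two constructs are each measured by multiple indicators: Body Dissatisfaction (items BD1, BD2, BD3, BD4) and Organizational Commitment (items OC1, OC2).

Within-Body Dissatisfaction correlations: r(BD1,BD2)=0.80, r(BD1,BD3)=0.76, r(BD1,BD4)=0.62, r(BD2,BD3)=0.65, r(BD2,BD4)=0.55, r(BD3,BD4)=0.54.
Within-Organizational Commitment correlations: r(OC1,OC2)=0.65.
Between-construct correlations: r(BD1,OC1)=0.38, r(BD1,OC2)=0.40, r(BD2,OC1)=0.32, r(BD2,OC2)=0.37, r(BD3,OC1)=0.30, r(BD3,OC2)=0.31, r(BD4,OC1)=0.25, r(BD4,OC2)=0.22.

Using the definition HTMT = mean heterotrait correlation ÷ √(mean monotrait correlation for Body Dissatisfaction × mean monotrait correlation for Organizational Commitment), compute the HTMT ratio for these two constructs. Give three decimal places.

Mean between = 2.55/8 = 0.3188.
Mean within-BD = 3.92/6 = 0.6533; mean within-OC = 0.65/1 = 0.6500.
Geometric mean = √(0.6533 × 0.6500) = 0.6516.
HTMT = 0.3188 / 0.6516 = 0.489.

0.489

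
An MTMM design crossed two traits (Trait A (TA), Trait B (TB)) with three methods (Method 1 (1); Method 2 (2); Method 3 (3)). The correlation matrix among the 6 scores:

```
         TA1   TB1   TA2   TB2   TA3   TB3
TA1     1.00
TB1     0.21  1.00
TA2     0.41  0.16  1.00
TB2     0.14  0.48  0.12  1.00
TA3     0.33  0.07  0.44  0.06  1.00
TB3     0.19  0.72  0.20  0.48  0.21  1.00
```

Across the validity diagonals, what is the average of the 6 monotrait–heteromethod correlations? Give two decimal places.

Convergent values: 0.41, 0.33, 0.44, 0.48, 0.72, 0.48; mean = 2.86/6 = 0.48.

0.48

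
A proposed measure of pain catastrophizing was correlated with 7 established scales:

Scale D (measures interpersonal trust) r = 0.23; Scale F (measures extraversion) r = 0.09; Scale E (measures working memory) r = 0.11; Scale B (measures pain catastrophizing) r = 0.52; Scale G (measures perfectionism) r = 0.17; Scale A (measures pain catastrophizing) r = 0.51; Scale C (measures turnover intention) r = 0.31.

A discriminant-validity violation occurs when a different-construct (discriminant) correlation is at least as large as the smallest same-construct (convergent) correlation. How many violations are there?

0

Convergent (same construct = pain catastrophizing): Scale B, Scale A.
Smallest convergent = 0.51. Discriminant values: 0.23, 0.09, 0.11, 0.17, 0.31; count ≥ 0.51 → 0.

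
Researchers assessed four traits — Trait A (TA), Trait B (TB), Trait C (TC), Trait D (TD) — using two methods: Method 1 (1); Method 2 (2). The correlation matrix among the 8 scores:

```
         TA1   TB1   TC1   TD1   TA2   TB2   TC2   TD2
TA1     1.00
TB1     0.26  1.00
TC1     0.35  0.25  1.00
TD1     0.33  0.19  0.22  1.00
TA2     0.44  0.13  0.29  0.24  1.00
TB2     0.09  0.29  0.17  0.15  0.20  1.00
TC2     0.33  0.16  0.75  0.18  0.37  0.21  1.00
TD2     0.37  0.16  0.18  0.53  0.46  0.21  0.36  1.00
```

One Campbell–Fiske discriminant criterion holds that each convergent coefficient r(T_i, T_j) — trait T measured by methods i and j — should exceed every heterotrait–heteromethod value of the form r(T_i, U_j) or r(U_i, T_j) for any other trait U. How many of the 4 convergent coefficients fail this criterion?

Checking each validity diagonal entry against its comparison values:
TA (methods 1·2): 0.44 vs {0.09, 0.13, 0.33, 0.29, 0.37, 0.24} → pass.
TB (methods 1·2): 0.29 vs {0.13, 0.09, 0.16, 0.17, 0.16, 0.15} → pass.
TC (methods 1·2): 0.75 vs {0.29, 0.33, 0.17, 0.16, 0.18, 0.18} → pass.
TD (methods 1·2): 0.53 vs {0.24, 0.37, 0.15, 0.16, 0.18, 0.18} → pass.
0 of 4 fail.

0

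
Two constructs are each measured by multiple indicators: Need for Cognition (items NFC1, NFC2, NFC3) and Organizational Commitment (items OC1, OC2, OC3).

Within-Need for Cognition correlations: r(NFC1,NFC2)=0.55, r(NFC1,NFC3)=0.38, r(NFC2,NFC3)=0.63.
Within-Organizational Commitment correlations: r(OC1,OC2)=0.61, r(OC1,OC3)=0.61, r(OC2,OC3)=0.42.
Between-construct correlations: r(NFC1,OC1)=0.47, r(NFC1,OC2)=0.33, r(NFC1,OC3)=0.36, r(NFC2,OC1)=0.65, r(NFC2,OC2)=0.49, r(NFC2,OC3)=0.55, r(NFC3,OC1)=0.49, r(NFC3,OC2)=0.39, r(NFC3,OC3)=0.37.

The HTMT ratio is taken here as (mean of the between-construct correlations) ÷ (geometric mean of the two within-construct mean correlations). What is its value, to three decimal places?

Between-construct mean = 4.10/9 = 0.4556.
Mean within-NFC = 1.56/3 = 0.5200; mean within-OC = 1.64/3 = 0.5467.
Geometric mean = √(0.5200 × 0.5467) = 0.5332.
HTMT = 0.4556 / 0.5332 = 0.854.

0.854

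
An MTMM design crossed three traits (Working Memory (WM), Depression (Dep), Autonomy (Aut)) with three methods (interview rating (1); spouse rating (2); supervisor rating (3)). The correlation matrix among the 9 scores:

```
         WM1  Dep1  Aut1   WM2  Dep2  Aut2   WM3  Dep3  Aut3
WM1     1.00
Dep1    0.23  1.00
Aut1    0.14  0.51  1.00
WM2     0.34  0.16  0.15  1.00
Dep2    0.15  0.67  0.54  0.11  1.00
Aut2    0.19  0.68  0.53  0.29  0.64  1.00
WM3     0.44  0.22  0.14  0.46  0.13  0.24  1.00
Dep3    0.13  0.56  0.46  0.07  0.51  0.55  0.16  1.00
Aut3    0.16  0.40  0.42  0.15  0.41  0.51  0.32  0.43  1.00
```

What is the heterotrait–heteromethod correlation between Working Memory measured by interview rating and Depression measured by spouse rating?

Different traits and methods: r(WM1, Dep2) = 0.15.

0.15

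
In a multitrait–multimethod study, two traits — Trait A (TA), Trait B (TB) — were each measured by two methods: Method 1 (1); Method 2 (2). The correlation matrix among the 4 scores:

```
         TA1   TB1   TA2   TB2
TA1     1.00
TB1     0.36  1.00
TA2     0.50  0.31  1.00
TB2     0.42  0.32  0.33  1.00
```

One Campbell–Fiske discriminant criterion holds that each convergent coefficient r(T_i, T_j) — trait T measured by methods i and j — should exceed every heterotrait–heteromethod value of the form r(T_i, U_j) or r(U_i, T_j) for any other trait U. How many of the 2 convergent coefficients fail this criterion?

Convergent coefficients and their comparison sets:
TA (methods 1·2): 0.50 vs {0.42, 0.31} → pass.
TB (methods 1·2): 0.32 vs {0.31, 0.42} → fail.
1 of 2 fail.

1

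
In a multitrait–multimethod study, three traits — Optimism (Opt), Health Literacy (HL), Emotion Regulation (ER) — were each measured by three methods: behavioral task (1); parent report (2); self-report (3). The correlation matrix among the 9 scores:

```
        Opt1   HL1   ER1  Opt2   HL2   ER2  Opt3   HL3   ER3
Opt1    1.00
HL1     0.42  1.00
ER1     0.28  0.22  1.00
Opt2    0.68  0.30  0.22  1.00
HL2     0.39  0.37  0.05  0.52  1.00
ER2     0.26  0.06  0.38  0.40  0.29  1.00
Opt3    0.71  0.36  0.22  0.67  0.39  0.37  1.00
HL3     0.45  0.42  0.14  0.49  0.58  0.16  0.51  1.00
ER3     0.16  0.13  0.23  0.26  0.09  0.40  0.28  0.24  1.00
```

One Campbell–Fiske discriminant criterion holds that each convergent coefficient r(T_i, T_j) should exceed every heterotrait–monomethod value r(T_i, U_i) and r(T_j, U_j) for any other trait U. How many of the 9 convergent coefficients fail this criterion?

Convergent coefficients and their comparison sets:
Opt (methods 1·2): 0.68 vs {0.42, 0.52, 0.28, 0.40} → pass.
Opt (methods 1·3): 0.71 vs {0.42, 0.51, 0.28, 0.28} → pass.
Opt (methods 2·3): 0.67 vs {0.52, 0.51, 0.40, 0.28} → pass.
HL (methods 1·2): 0.37 vs {0.42, 0.52, 0.22, 0.29} → fail.
HL (methods 1·3): 0.42 vs {0.42, 0.51, 0.22, 0.24} → fail.
HL (methods 2·3): 0.58 vs {0.52, 0.51, 0.29, 0.24} → pass.
ER (methods 1·2): 0.38 vs {0.28, 0.40, 0.22, 0.29} → fail.
ER (methods 1·3): 0.23 vs {0.28, 0.28, 0.22, 0.24} → fail.
ER (methods 2·3): 0.40 vs {0.40, 0.28, 0.29, 0.24} → fail.
5 of 9 fail.

5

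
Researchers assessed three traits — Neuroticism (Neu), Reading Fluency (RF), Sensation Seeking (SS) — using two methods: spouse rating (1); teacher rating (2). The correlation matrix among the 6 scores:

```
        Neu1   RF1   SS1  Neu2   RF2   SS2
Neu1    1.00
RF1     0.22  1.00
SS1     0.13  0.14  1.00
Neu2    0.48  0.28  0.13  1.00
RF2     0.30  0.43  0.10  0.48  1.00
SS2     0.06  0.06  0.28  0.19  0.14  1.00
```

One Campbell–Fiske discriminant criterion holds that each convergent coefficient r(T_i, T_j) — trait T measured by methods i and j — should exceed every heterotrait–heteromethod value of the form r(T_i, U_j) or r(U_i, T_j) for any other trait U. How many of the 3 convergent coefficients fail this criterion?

Each convergent coefficient versus the relevant comparison correlations:
Neu (methods 1·2): 0.48 vs {0.30, 0.28, 0.06, 0.13} → pass.
RF (methods 1·2): 0.43 vs {0.28, 0.30, 0.06, 0.10} → pass.
SS (methods 1·2): 0.28 vs {0.13, 0.06, 0.10, 0.06} → pass.
0 of 3 fail.

0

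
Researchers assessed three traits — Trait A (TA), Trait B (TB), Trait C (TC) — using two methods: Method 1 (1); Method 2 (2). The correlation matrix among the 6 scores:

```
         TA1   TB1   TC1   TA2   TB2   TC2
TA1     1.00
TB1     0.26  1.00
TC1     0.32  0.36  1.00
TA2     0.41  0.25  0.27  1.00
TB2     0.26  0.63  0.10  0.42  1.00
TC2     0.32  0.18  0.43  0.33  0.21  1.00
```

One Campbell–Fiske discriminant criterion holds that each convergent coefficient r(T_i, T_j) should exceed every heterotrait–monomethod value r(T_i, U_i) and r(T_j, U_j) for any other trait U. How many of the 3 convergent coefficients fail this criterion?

Checking each validity diagonal entry against its comparison values:
TA (methods 1·2): 0.41 vs {0.26, 0.42, 0.32, 0.33} → fail.
TB (methods 1·2): 0.63 vs {0.26, 0.42, 0.36, 0.21} → pass.
TC (methods 1·2): 0.43 vs {0.32, 0.33, 0.36, 0.21} → pass.
1 of 3 fail.

1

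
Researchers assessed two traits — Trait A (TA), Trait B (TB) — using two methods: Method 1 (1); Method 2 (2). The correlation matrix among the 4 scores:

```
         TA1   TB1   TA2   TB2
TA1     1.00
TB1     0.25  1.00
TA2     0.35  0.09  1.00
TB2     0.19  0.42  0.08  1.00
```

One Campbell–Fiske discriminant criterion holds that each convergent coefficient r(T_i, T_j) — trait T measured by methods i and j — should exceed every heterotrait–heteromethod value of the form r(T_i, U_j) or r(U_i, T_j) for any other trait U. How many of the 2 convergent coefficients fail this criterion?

Convergent coefficients and their comparison sets:
TA (methods 1·2): 0.35 vs {0.19, 0.09} → pass.
TB (methods 1·2): 0.42 vs {0.09, 0.19} → pass.
0 of 2 fail.

0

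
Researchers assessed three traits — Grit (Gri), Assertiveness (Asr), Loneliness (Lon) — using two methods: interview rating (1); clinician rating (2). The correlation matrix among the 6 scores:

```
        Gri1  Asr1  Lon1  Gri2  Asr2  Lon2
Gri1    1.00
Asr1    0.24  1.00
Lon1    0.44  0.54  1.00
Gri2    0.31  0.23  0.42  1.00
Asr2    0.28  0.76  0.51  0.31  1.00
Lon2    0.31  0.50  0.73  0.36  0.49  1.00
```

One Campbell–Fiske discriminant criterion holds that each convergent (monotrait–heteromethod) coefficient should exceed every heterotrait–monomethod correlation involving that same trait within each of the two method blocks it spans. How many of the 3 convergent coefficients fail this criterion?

Each convergent coefficient versus the relevant comparison correlations:
Gri (methods 1·2): 0.31 vs {0.24, 0.31, 0.44, 0.36} → fail.
Asr (methods 1·2): 0.76 vs {0.24, 0.31, 0.54, 0.49} → pass.
Lon (methods 1·2): 0.73 vs {0.44, 0.36, 0.54, 0.49} → pass.
1 of 3 fail.

1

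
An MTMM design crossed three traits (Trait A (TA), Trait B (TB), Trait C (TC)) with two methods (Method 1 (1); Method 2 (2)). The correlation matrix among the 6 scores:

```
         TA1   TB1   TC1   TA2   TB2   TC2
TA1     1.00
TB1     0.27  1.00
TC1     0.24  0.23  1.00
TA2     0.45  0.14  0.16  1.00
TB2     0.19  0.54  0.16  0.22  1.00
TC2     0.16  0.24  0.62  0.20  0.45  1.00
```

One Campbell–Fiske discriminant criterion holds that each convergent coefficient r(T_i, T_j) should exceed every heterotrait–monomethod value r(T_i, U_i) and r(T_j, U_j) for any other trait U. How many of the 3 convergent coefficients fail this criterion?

0

Convergent coefficients and their comparison sets:
TA (methods 1·2): 0.45 vs {0.27, 0.22, 0.24, 0.20} → pass.
TB (methods 1·2): 0.54 vs {0.27, 0.22, 0.23, 0.45} → pass.
TC (methods 1·2): 0.62 vs {0.24, 0.20, 0.23, 0.45} → pass.
0 of 3 fail.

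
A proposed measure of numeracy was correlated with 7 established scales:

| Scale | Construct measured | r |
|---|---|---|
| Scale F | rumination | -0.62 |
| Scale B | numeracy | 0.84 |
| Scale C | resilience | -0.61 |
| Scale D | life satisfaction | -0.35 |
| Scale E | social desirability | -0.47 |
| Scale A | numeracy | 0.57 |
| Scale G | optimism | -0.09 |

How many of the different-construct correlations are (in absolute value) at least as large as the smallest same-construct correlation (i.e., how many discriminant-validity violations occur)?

2

Convergent (same construct = numeracy): Scale B, Scale A.
Smallest convergent = 0.57. Discriminant |r|: 0.62, 0.61, 0.35, 0.47, 0.09; count ≥ 0.57 → 2.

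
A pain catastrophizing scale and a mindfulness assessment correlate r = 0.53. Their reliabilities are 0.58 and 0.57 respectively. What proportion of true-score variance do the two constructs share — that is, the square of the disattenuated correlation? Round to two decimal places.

Disattenuated r = 0.53 / √(0.58 × 0.57) = 0.53 / 0.5750 = 0.9217.
Shared true-score variance = 0.9217² = 0.8495 ≈ 0.85.

0.85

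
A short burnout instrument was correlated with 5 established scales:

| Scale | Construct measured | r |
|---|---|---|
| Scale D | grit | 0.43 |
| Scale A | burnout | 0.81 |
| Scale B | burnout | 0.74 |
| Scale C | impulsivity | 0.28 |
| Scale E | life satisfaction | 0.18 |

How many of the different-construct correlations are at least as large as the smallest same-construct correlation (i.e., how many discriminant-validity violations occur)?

0

Convergent (same construct = burnout): Scale A, Scale B.
Smallest convergent = 0.74. Discriminant values: 0.43, 0.28, 0.18; count ≥ 0.74 → 0.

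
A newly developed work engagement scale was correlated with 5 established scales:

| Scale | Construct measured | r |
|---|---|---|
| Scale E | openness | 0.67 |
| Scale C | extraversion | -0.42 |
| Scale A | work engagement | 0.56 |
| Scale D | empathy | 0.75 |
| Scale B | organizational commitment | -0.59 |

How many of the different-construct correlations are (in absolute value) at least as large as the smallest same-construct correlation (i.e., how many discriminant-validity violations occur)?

3

Convergent (same construct = work engagement): Scale A.
Smallest convergent = 0.56. Discriminant |r|: 0.67, 0.42, 0.75, 0.59; count ≥ 0.56 → 3.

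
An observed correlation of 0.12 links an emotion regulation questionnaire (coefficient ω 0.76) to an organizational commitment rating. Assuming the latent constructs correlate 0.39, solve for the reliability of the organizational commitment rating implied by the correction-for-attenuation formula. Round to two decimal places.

r_true = r_obs / √(r_xx · r_yy) ⇒ 0.39 = 0.12 / √(0.76 · r_yy).
√(0.76 · r_yy) = 0.12 / 0.39 = 0.3077; 0.76 · r_yy = 0.0947; r_yy = 0.0947 / 0.76 ≈ 0.12.

0.12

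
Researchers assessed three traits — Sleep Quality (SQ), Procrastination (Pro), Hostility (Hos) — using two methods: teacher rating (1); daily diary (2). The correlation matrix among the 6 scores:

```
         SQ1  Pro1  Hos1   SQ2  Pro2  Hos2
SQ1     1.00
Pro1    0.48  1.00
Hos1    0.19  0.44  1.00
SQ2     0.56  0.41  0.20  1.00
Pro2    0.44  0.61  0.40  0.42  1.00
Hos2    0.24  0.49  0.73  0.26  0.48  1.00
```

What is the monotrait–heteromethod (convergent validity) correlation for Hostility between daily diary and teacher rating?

Same trait (Hos), different methods: r(Hos2, Hos1) = 0.73.

0.73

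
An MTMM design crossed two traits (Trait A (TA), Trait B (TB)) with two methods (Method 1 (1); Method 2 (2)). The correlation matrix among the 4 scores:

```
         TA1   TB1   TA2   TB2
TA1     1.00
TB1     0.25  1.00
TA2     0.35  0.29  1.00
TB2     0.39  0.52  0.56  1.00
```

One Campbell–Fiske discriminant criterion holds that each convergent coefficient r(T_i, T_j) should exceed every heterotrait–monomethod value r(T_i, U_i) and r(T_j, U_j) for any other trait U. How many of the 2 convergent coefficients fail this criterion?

2

Convergent coefficients and their comparison sets:
TA (methods 1·2): 0.35 vs {0.25, 0.56} → fail.
TB (methods 1·2): 0.52 vs {0.25, 0.56} → fail.
2 of 2 fail.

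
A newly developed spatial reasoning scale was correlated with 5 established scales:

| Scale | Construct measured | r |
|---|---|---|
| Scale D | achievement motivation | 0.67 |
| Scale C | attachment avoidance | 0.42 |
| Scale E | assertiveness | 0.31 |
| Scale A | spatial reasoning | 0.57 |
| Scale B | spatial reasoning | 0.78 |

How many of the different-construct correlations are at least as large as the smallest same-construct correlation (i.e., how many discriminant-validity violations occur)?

Convergent (same construct = spatial reasoning): Scale A, Scale B.
Smallest convergent = 0.57. Discriminant values: 0.67, 0.42, 0.31; count ≥ 0.57 → 1.

1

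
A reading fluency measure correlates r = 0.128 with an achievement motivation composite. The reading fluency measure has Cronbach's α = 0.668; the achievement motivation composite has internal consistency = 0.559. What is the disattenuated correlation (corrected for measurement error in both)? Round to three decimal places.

r_true = r_obs / √(r_xx · r_yy) = 0.128 / √(0.668 × 0.559) = 0.128 / √0.373412 = 0.128 / 0.6111 ≈ 0.209.

0.209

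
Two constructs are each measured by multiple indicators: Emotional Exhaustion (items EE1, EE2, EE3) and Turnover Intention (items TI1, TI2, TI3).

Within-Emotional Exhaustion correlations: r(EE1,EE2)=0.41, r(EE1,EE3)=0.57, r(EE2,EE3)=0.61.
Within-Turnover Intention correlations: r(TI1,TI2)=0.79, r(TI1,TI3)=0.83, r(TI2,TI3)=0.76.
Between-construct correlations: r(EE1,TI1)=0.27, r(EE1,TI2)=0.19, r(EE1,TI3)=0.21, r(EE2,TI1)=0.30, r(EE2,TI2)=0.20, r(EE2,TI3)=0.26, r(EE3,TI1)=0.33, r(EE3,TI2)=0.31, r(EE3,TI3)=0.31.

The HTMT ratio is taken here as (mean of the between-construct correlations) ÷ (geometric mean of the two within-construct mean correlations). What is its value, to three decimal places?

Mean heterotrait r = 2.38/9 = 0.2644.
Mean within-EE = 1.59/3 = 0.5300; mean within-TI = 2.38/3 = 0.7933.
Geometric mean = √(0.5300 × 0.7933) = 0.6484.
HTMT = 0.2644 / 0.6484 = 0.408.

0.408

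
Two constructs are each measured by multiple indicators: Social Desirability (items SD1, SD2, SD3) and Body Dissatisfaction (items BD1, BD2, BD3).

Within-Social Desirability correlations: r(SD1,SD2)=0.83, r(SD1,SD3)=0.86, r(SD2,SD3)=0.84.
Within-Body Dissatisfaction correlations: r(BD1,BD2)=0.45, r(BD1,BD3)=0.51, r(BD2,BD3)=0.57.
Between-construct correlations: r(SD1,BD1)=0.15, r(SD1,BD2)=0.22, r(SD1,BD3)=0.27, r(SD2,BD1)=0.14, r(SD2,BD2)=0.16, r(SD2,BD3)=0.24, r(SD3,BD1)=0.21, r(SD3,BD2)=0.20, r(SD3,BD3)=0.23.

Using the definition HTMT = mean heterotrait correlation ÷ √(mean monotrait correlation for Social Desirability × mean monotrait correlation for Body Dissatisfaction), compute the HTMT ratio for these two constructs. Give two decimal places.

0.31

Between-construct mean = 1.82/9 = 0.2022.
Mean within-SD = 2.53/3 = 0.8433; mean within-BD = 1.53/3 = 0.5100.
Geometric mean = √(0.8433 × 0.5100) = 0.6558.
HTMT = 0.2022 / 0.6558 = 0.31.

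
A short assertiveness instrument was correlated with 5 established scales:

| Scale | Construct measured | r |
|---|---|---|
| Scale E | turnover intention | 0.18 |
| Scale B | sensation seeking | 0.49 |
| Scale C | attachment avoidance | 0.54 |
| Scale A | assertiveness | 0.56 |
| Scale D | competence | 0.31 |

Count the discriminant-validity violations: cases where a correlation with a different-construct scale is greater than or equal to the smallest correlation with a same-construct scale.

0

Convergent (same construct = assertiveness): Scale A.
Smallest convergent = 0.56. Discriminant values: 0.18, 0.49, 0.54, 0.31; count ≥ 0.56 → 0.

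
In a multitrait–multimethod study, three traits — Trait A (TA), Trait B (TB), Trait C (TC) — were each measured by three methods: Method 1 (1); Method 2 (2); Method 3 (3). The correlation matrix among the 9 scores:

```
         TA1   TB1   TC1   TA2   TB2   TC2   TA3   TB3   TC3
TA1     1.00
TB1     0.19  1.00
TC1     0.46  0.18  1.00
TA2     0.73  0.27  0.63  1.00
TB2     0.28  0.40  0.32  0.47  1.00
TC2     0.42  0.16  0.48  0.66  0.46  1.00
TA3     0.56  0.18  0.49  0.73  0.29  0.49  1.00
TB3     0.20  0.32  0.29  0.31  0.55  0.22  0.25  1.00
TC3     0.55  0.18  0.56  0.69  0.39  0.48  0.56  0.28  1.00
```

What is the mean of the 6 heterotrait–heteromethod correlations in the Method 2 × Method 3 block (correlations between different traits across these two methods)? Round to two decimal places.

HTHM values (method 2 × method 3): 0.31, 0.69, 0.29, 0.39, 0.49, 0.22; mean = 2.39/6 = 0.40.

0.40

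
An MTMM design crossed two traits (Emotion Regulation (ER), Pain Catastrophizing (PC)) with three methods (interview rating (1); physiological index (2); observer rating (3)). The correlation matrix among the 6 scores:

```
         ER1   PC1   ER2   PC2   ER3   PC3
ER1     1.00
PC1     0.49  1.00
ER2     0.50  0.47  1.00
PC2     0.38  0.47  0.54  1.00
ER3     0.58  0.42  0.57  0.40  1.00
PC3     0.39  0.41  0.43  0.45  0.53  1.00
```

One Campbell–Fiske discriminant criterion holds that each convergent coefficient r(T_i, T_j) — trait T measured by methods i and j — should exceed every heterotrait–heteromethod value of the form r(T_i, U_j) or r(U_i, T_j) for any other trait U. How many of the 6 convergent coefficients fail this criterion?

2

Each convergent coefficient versus the relevant comparison correlations:
ER (methods 1·2): 0.50 vs {0.38, 0.47} → pass.
ER (methods 1·3): 0.58 vs {0.39, 0.42} → pass.
ER (methods 2·3): 0.57 vs {0.43, 0.40} → pass.
PC (methods 1·2): 0.47 vs {0.47, 0.38} → fail.
PC (methods 1·3): 0.41 vs {0.42, 0.39} → fail.
PC (methods 2·3): 0.45 vs {0.40, 0.43} → pass.
2 of 6 fail.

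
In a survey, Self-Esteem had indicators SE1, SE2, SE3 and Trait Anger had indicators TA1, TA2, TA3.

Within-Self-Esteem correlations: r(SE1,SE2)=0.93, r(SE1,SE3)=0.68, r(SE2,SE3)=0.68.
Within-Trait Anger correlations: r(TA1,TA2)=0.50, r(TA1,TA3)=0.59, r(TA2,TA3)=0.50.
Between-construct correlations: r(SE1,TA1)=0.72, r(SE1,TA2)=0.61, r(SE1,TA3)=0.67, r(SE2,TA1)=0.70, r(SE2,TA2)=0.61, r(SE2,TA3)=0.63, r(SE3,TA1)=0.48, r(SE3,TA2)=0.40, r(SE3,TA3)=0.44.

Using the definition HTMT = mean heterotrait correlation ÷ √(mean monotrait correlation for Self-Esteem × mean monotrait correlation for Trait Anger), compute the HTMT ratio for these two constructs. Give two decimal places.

0.92

Between-construct mean = 5.26/9 = 0.5844.
Mean within-SE = 2.29/3 = 0.7633; mean within-TA = 1.59/3 = 0.5300.
Geometric mean = √(0.7633 × 0.5300) = 0.6360.
HTMT = 0.5844 / 0.6360 = 0.92.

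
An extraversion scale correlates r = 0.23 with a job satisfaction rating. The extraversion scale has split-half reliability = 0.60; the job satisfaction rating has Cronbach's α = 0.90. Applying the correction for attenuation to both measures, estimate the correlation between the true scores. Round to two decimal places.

0.31

r_true = r_obs / √(r_xx · r_yy) = 0.23 / √(0.60 × 0.90) = 0.23 / √0.5400 = 0.23 / 0.7348 ≈ 0.31.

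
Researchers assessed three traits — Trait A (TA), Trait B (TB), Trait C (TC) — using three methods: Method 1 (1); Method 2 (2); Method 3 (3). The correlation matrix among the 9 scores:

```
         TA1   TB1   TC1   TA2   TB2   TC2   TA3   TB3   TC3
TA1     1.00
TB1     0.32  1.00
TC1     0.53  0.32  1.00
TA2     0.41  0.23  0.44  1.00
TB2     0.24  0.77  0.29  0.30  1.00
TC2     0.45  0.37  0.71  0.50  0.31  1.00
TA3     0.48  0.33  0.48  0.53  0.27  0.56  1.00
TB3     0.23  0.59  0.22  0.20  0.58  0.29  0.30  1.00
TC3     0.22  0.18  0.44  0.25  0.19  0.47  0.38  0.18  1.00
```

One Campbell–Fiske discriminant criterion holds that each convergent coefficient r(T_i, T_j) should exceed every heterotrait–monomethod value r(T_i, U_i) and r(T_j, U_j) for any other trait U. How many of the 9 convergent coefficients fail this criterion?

4

Checking each validity diagonal entry against its comparison values:
TA (methods 1·2): 0.41 vs {0.32, 0.30, 0.53, 0.50} → fail.
TA (methods 1·3): 0.48 vs {0.32, 0.30, 0.53, 0.38} → fail.
TA (methods 2·3): 0.53 vs {0.30, 0.30, 0.50, 0.38} → pass.
TB (methods 1·2): 0.77 vs {0.32, 0.30, 0.32, 0.31} → pass.
TB (methods 1·3): 0.59 vs {0.32, 0.30, 0.32, 0.18} → pass.
TB (methods 2·3): 0.58 vs {0.30, 0.30, 0.31, 0.18} → pass.
TC (methods 1·2): 0.71 vs {0.53, 0.50, 0.32, 0.31} → pass.
TC (methods 1·3): 0.44 vs {0.53, 0.38, 0.32, 0.18} → fail.
TC (methods 2·3): 0.47 vs {0.50, 0.38, 0.31, 0.18} → fail.
4 of 9 fail.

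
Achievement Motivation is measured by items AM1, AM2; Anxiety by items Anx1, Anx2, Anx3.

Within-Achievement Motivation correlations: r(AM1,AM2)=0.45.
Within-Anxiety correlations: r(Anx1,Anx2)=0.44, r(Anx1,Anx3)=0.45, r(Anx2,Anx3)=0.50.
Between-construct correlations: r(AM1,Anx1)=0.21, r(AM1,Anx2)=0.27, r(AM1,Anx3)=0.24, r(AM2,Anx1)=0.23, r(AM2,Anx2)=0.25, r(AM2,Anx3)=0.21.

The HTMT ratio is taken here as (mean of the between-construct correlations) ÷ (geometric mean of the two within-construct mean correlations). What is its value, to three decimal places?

0.515

Mean heterotrait r = 1.41/6 = 0.2350.
Mean within-AM = 0.45/1 = 0.4500; mean within-Anx = 1.39/3 = 0.4633.
Geometric mean = √(0.4500 × 0.4633) = 0.4566.
HTMT = 0.2350 / 0.4566 = 0.515.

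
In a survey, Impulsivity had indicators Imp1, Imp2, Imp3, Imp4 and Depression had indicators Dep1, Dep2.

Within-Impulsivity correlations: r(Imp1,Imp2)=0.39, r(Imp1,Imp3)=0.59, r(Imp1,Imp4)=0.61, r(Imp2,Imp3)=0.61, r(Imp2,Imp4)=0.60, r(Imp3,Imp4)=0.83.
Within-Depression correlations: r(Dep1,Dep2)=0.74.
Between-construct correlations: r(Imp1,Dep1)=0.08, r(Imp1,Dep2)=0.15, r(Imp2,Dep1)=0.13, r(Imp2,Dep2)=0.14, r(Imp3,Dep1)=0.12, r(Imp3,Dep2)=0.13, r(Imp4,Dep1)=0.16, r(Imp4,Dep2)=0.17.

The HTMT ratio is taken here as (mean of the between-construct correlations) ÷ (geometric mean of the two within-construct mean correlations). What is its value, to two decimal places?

0.20

Mean between = 1.08/8 = 0.1350.
Mean within-Imp = 3.63/6 = 0.6050; mean within-Dep = 0.74/1 = 0.7400.
Geometric mean = √(0.6050 × 0.7400) = 0.6691.
HTMT = 0.1350 / 0.6691 = 0.20.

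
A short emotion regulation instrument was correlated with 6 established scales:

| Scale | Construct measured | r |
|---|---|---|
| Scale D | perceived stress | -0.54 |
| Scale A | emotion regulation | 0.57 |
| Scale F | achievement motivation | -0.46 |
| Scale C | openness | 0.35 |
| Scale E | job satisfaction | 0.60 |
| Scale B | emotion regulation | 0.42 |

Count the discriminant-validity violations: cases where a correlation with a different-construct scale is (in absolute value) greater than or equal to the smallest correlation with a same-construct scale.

Convergent (same construct = emotion regulation): Scale A, Scale B.
Smallest convergent = 0.42. Discriminant |r|: 0.54, 0.46, 0.35, 0.60; count ≥ 0.42 → 3.

3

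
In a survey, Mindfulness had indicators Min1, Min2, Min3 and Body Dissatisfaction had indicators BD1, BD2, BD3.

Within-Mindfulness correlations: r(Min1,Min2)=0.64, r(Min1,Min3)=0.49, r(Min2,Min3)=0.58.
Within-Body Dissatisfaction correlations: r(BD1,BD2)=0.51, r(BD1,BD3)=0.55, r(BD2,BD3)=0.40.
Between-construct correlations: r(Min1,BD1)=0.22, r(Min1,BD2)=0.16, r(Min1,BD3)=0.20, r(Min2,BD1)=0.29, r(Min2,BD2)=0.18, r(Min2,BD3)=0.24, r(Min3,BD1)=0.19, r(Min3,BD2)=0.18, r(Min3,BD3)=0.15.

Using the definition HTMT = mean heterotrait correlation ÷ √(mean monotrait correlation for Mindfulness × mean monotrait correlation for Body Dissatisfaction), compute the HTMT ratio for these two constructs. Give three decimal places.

0.382

Mean between = 1.81/9 = 0.2011.
Mean within-Min = 1.71/3 = 0.5700; mean within-BD = 1.46/3 = 0.4867.
Geometric mean = √(0.5700 × 0.4867) = 0.5267.
HTMT = 0.2011 / 0.5267 = 0.382.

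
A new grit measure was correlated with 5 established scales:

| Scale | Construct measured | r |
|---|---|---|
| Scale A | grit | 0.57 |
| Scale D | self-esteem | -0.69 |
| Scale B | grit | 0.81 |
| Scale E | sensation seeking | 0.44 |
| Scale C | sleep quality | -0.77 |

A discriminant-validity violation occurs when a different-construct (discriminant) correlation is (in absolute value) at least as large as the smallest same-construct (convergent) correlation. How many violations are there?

Convergent (same construct = grit): Scale A, Scale B.
Smallest convergent = 0.57. Discriminant |r|: 0.69, 0.44, 0.77; count ≥ 0.57 → 2.

2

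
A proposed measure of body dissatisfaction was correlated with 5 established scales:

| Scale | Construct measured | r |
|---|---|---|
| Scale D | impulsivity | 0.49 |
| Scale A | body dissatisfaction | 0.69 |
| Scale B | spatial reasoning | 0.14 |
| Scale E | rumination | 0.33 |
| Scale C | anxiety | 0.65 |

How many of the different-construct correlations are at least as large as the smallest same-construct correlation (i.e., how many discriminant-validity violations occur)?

0

Convergent (same construct = body dissatisfaction): Scale A.
Smallest convergent = 0.69. Discriminant values: 0.49, 0.14, 0.33, 0.65; count ≥ 0.69 → 0.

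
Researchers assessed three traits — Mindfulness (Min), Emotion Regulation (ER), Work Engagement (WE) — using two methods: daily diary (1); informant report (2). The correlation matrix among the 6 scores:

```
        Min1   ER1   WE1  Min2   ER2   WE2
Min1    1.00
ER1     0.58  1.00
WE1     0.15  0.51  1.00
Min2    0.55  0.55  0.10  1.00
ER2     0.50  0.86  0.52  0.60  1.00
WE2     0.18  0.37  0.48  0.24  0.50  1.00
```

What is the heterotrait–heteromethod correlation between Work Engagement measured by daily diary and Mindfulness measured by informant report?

0.10

Different traits and methods: r(WE1, Min2) = 0.10.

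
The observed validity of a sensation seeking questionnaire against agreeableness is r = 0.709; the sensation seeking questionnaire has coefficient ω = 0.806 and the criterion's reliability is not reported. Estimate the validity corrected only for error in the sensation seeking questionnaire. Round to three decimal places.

0.790

Single correction: r_c = r_obs / √r_xx = 0.709 / √0.806 = 0.709 / 0.8978 ≈ 0.790.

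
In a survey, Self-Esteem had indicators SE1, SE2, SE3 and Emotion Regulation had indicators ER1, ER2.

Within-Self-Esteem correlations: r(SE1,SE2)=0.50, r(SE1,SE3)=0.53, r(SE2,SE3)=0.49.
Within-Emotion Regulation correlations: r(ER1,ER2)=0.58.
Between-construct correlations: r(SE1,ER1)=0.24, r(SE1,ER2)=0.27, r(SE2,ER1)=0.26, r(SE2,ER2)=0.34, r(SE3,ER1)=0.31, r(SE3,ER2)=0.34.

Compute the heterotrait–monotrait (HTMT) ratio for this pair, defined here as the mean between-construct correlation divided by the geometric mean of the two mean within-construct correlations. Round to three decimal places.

0.541

Mean heterotrait r = 1.76/6 = 0.2933.
Mean within-SE = 1.52/3 = 0.5067; mean within-ER = 0.58/1 = 0.5800.
Geometric mean = √(0.5067 × 0.5800) = 0.5421.
HTMT = 0.2933 / 0.5421 = 0.541.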